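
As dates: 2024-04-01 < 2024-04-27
True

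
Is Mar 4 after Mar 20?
No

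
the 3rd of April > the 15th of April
False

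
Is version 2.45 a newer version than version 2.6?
Yes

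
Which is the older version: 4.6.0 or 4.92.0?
4.6.0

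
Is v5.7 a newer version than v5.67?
No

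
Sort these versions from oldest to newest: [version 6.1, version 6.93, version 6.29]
[version 6.1, version 6.29, version 6.93]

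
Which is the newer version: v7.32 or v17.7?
v17.7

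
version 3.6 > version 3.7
False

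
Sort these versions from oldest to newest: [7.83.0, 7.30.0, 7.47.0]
[7.30.0, 7.47.0, 7.83.0]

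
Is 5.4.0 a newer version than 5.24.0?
No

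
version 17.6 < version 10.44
False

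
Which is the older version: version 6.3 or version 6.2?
version 6.2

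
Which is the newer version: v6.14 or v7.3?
v7.3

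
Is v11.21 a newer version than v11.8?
Yes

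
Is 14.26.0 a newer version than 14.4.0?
Yes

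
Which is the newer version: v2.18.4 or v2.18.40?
v2.18.40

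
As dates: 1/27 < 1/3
False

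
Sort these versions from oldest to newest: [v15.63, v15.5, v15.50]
[v15.5, v15.50, v15.63]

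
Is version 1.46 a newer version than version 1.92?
No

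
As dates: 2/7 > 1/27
True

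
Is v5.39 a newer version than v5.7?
Yes. Version numbers are compared segment by segment as integers, not as decimals: minor version 39 > 7, so v5.39 > v5.7 (even though the decimal 5.39 < 5.7).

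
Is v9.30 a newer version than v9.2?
Yes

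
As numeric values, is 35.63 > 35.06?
True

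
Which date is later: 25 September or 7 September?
25 September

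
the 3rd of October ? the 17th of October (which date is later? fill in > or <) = <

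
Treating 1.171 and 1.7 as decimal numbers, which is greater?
1.7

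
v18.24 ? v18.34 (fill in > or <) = <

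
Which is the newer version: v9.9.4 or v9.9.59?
v9.9.59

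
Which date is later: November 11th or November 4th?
November 11th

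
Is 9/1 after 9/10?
No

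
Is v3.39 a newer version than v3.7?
Yes. Version numbers are compared segment by segment as integers, not as decimals: minor version 39 > 7, so v3.39 > v3.7 (even though the decimal 3.39 < 3.7).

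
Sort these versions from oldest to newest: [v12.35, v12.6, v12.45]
[v12.6, v12.35, v12.45]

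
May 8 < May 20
True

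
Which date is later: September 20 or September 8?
September 20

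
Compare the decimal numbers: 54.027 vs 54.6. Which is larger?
54.6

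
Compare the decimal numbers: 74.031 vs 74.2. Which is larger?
74.2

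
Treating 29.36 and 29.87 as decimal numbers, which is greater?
29.87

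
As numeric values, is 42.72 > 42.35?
True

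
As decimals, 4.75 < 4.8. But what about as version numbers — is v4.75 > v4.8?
True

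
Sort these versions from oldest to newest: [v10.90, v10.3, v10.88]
[v10.3, v10.88, v10.90]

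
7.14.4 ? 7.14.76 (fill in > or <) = <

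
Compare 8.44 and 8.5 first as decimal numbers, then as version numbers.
As decimals: 8.44 < 8.5. As versions: v8.44 > v8.5 (minor version 44 > 5).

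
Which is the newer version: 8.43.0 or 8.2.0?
8.43.0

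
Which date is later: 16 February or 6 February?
16 February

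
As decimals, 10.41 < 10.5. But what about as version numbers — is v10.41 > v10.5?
True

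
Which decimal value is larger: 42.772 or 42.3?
42.772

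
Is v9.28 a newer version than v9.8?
Yes. Version numbers are compared segment by segment as integers, not as decimals: minor version 28 > 8, so v9.28 > v9.8 (even though the decimal 9.28 < 9.8).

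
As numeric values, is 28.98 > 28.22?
True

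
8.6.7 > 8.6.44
False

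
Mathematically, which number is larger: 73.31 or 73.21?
73.31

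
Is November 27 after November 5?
Yes. Day 27 comes after day 5 in November — this is a date comparison, not a decimal one (the decimal 11.27 would be smaller than 11.5).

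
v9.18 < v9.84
True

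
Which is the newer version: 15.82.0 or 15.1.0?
15.82.0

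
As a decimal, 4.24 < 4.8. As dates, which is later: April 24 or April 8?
April 24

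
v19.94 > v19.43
True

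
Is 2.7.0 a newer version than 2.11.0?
No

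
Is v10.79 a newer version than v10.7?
Yes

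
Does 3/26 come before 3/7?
No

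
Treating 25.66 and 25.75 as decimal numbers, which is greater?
25.75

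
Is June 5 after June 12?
No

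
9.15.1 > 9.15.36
False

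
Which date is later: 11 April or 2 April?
11 April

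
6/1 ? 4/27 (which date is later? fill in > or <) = >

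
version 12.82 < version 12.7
False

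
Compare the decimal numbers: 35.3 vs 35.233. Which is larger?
35.3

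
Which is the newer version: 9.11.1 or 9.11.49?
9.11.49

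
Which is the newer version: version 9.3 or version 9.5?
version 9.5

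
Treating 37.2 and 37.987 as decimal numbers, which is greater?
37.987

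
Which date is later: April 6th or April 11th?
April 11th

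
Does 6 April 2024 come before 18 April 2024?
Yes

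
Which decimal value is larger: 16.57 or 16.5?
16.57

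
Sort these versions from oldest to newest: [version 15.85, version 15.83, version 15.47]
[version 15.47, version 15.83, version 15.85]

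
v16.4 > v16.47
False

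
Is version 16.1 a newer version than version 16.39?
No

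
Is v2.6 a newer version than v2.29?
No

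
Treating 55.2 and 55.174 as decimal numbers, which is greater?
55.2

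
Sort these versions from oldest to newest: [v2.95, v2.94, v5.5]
[v2.94, v2.95, v5.5]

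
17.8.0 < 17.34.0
True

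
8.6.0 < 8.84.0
True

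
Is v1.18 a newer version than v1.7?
Yes. Version numbers are compared segment by segment as integers, not as decimals: minor version 18 > 7, so v1.18 > v1.7 (even though the decimal 1.18 < 1.7).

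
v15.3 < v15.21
True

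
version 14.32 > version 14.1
True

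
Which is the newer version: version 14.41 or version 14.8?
version 14.41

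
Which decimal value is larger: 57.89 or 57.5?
57.89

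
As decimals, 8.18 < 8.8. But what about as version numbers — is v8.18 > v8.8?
True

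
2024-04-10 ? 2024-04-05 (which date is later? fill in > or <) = >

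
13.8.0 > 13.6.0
True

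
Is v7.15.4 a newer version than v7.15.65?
No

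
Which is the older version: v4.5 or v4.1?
v4.1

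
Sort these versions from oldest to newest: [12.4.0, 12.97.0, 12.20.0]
[12.4.0, 12.20.0, 12.97.0]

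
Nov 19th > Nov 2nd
True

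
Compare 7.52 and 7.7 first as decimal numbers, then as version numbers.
As decimals: 7.52 < 7.7. As versions: v7.52 > v7.7 (minor version 52 > 7).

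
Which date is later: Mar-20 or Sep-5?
Sep-5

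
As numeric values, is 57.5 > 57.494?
True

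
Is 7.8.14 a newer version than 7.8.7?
Yes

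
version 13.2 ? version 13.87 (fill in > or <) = <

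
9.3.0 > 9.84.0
False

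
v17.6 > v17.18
False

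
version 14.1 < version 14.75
True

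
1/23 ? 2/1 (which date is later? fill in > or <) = <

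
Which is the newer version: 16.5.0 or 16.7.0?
16.7.0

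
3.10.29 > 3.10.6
True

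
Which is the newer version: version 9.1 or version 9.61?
version 9.61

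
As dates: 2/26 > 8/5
False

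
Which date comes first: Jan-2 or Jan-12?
Jan-2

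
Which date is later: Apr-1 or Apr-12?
Apr-12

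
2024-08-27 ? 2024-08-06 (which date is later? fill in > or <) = >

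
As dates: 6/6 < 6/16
True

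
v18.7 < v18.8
True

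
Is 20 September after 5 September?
Yes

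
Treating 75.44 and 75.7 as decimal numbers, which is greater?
75.7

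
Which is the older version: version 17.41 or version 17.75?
version 17.41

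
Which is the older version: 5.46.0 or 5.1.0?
5.1.0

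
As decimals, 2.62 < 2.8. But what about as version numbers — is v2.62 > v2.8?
True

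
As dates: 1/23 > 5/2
False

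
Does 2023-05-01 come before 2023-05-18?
Yes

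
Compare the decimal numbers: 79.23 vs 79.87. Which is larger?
79.87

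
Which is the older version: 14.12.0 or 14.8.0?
14.8.0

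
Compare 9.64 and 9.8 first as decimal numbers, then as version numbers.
As decimals: 9.64 < 9.8. As versions: v9.64 > v9.8 (minor version 64 > 8).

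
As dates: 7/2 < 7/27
True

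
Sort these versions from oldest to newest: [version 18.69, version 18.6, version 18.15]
[version 18.6, version 18.15, version 18.69]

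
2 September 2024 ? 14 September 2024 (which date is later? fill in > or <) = <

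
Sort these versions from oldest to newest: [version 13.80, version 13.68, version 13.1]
[version 13.1, version 13.68, version 13.80]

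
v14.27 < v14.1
False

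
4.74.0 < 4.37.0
False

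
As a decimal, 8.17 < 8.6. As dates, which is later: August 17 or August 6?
August 17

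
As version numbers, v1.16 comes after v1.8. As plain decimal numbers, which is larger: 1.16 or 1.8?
1.8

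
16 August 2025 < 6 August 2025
False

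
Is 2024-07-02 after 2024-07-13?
No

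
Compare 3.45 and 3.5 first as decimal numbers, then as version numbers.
As decimals: 3.45 < 3.5. As versions: v3.45 > v3.5 (minor version 45 > 5).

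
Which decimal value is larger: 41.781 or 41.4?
41.781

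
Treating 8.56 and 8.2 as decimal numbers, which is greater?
8.56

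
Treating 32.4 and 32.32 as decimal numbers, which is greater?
32.4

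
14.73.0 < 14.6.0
False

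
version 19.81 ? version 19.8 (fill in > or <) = >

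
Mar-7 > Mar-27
False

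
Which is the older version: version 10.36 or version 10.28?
version 10.28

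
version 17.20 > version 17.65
False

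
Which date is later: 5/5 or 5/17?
5/17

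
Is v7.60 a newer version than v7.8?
Yes. Version numbers are compared segment by segment as integers, not as decimals: minor version 60 > 8, so v7.60 > v7.8 (even though the decimal 7.60 < 7.8).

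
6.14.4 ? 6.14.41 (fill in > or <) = <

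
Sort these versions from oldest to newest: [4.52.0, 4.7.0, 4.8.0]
[4.7.0, 4.8.0, 4.52.0]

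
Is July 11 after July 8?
Yes. Day 11 comes after day 8 in July — this is a date comparison, not a decimal one (the decimal 7.11 would be smaller than 7.8).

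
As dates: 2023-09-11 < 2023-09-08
False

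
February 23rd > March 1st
False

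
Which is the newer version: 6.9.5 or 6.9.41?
6.9.41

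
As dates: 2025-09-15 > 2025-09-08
True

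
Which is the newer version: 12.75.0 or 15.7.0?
15.7.0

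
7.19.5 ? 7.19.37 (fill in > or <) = <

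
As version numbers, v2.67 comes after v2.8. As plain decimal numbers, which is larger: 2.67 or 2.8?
2.8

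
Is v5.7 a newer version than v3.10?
Yes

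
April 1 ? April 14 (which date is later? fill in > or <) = <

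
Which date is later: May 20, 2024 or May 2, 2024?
May 20, 2024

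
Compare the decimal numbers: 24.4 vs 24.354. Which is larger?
24.4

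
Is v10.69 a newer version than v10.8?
Yes. Version numbers are compared segment by segment as integers, not as decimals: minor version 69 > 8, so v10.69 > v10.8 (even though the decimal 10.69 < 10.8).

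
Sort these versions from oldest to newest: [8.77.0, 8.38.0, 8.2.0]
[8.2.0, 8.38.0, 8.77.0]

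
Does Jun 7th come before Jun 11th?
Yes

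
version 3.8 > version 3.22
False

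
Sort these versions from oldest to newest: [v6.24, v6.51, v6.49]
[v6.24, v6.49, v6.51]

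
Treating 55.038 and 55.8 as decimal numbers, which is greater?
55.8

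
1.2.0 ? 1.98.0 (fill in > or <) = <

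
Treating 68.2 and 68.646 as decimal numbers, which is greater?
68.646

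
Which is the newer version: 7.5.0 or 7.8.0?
7.8.0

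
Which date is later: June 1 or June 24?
June 24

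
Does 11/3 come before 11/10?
Yes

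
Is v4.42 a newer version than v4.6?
Yes. Version numbers are compared segment by segment as integers, not as decimals: minor version 42 > 6, so v4.42 > v4.6 (even though the decimal 4.42 < 4.6).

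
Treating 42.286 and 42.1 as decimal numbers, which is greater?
42.286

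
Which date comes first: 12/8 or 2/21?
2/21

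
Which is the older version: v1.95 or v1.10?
v1.10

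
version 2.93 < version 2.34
False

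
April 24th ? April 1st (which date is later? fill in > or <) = >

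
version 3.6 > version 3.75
False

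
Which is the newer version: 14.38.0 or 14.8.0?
14.38.0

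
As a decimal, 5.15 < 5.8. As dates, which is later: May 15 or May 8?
May 15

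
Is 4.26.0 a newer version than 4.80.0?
No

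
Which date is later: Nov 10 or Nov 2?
Nov 10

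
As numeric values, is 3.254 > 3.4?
False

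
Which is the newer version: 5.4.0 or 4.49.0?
5.4.0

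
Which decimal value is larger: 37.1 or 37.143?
37.143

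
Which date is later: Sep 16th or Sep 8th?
Sep 16th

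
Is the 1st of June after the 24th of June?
No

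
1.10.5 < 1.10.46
True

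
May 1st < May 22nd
True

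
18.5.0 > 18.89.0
False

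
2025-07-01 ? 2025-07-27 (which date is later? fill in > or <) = <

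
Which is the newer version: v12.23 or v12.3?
v12.23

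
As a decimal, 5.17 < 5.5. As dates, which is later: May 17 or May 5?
May 17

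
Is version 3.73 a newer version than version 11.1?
No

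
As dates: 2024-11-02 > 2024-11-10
False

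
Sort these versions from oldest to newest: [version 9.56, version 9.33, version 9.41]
[version 9.33, version 9.41, version 9.56]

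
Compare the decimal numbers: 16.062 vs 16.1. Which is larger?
16.1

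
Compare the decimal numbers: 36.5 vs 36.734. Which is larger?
36.734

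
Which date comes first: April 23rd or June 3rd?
April 23rd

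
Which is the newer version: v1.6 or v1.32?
v1.32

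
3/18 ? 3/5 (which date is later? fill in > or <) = >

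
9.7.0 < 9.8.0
True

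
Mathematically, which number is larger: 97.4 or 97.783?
97.783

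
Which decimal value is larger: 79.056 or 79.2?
79.2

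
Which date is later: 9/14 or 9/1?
9/14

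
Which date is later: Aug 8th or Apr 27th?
Aug 8th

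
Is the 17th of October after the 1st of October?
Yes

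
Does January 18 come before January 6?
No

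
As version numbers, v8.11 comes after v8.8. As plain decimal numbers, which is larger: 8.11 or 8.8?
8.8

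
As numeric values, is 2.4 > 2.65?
False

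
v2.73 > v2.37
True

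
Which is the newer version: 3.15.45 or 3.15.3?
3.15.45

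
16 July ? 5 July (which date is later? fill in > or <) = >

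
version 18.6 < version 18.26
True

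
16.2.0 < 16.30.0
True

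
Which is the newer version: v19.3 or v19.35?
v19.35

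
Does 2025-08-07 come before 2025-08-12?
Yes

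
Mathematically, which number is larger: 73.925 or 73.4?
73.925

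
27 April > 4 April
True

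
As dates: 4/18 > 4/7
True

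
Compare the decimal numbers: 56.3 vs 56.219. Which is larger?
56.3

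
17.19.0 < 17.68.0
True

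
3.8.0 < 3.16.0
True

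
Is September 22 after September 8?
Yes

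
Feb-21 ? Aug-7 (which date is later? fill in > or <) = <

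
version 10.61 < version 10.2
False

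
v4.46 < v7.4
True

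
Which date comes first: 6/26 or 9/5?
6/26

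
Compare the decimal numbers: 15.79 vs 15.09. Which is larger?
15.79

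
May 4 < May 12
True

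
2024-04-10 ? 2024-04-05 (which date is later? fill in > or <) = >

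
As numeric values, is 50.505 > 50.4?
True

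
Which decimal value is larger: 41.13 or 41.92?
41.92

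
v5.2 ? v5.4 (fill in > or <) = <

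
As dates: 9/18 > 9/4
True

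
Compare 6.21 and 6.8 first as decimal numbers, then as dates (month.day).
As decimals: 6.21 < 6.8. As dates: 6/21 is later than 6/8 (day 21 > day 8).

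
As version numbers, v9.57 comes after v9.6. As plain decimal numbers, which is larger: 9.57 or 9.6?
9.6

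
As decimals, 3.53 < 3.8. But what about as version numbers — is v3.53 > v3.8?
True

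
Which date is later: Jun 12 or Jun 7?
Jun 12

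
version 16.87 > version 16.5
True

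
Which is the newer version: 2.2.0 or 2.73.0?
2.73.0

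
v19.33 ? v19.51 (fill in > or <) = <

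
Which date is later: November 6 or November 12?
November 12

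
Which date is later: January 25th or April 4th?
April 4th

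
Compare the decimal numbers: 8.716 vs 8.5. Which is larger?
8.716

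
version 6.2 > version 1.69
True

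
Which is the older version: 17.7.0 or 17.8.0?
17.7.0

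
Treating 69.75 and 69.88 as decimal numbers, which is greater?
69.88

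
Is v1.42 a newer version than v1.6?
Yes. Version numbers are compared segment by segment as integers, not as decimals: minor version 42 > 6, so v1.42 > v1.6 (even though the decimal 1.42 < 1.6).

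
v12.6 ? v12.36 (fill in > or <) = <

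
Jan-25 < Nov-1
True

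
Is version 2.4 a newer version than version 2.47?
No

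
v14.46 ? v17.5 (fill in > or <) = <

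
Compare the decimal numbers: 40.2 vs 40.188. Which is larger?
40.2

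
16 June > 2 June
True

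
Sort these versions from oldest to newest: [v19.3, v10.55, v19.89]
[v10.55, v19.3, v19.89]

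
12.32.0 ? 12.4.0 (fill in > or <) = >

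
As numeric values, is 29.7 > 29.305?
True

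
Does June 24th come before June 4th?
No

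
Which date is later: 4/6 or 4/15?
4/15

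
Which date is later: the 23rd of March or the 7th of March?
the 23rd of March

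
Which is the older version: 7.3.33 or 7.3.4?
7.3.4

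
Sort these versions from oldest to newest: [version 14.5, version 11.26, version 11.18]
[version 11.18, version 11.26, version 14.5]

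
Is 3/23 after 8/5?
No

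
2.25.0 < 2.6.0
False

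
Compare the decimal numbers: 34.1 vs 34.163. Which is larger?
34.163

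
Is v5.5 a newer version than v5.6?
No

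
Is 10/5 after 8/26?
Yes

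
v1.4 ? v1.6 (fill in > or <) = <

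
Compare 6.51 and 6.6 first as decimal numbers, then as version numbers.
As decimals: 6.51 < 6.6. As versions: v6.51 > v6.6 (minor version 51 > 6).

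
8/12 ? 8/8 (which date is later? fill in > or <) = >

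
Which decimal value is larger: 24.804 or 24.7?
24.804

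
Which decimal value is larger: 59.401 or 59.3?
59.401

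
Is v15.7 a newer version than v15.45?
No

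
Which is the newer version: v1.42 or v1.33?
v1.42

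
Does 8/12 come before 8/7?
No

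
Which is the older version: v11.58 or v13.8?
v11.58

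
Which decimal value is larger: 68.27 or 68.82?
68.82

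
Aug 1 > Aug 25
False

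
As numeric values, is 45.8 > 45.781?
True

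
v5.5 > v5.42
False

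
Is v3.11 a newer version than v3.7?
Yes. Version numbers are compared segment by segment as integers, not as decimals: minor version 11 > 7, so v3.11 > v3.7 (even though the decimal 3.11 < 3.7).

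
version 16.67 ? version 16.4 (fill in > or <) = >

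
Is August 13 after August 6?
Yes. Day 13 comes after day 6 in August — this is a date comparison, not a decimal one (the decimal 8.13 would be smaller than 8.6).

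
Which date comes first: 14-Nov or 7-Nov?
7-Nov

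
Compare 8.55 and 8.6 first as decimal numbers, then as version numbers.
As decimals: 8.55 < 8.6. As versions: v8.55 > v8.6 (minor version 55 > 6).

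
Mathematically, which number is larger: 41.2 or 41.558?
41.558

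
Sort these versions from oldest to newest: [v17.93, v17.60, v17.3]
[v17.3, v17.60, v17.93]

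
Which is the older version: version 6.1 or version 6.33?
version 6.1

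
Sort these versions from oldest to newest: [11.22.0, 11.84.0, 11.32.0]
[11.22.0, 11.32.0, 11.84.0]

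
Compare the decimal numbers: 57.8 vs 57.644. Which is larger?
57.8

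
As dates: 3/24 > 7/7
False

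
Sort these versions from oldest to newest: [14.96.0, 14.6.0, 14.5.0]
[14.5.0, 14.6.0, 14.96.0]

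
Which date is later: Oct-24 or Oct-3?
Oct-24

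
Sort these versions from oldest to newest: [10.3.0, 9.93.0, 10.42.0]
[9.93.0, 10.3.0, 10.42.0]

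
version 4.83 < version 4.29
False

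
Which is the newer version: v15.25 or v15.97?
v15.97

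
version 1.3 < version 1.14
True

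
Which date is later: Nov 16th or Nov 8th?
Nov 16th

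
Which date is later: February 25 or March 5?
March 5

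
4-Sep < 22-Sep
True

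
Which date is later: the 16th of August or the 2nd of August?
the 16th of August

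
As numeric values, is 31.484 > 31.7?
False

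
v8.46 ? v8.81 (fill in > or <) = <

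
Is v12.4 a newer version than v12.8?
No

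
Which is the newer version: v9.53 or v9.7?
v9.53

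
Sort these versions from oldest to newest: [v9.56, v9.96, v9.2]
[v9.2, v9.56, v9.96]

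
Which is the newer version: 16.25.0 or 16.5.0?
16.25.0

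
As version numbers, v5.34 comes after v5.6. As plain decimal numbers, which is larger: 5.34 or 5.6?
5.6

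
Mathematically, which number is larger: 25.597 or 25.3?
25.597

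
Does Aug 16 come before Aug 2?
No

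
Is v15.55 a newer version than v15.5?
Yes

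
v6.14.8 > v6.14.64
False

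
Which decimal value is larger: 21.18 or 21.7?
21.7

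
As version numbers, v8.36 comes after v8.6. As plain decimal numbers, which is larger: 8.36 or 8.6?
8.6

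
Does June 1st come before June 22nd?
Yes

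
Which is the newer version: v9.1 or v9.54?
v9.54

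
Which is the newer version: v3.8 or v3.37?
v3.37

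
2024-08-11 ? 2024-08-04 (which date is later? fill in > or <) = >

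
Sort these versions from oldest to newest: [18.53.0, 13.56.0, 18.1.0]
[13.56.0, 18.1.0, 18.53.0]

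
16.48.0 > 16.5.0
True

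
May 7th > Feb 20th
True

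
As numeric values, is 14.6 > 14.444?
True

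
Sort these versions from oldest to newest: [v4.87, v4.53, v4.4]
[v4.4, v4.53, v4.87]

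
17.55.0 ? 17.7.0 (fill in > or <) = >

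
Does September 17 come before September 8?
No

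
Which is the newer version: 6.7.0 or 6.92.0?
6.92.0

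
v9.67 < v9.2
False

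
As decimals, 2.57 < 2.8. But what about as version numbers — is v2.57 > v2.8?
True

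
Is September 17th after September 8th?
Yes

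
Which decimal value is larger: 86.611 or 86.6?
86.611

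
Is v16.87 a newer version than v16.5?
Yes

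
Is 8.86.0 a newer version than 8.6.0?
Yes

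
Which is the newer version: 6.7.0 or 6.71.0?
6.71.0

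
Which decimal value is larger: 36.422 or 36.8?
36.8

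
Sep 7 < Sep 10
True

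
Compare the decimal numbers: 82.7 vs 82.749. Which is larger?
82.749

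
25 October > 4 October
True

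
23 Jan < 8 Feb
True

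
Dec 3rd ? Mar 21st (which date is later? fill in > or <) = >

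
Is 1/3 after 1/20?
No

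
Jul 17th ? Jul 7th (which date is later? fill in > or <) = >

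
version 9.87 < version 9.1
False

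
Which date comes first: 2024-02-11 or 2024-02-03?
2024-02-03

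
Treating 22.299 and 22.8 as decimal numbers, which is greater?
22.8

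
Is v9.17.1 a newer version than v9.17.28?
No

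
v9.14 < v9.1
False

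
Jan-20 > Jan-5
True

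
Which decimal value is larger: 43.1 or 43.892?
43.892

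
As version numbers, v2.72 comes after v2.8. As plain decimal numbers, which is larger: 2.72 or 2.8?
2.8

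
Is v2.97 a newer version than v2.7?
Yes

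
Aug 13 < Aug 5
False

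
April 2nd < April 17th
True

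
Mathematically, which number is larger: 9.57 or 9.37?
9.57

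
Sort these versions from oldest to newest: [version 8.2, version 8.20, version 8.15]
[version 8.2, version 8.15, version 8.20]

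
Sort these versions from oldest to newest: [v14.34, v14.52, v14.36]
[v14.34, v14.36, v14.52]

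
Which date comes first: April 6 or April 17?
April 6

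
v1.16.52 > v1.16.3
True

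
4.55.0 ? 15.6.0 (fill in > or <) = <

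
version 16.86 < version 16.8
False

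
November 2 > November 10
False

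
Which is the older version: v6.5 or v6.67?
v6.5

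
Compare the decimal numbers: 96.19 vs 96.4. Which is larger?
96.4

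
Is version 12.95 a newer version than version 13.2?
No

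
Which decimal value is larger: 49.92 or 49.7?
49.92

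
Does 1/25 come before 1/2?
No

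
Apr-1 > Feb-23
True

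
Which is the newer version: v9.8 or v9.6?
v9.8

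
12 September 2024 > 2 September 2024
True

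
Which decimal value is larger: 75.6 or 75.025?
75.6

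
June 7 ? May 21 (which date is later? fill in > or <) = >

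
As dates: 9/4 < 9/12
True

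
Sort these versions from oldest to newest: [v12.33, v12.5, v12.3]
[v12.3, v12.5, v12.33]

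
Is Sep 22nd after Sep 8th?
Yes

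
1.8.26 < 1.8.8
False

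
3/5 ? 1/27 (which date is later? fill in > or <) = >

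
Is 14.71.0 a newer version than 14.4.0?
Yes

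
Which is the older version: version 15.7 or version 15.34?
version 15.7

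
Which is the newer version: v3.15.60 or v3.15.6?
v3.15.60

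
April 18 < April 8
False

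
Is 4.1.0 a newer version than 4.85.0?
No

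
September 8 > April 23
True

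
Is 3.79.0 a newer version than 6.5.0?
No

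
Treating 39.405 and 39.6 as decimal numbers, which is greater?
39.6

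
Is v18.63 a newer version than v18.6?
Yes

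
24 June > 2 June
True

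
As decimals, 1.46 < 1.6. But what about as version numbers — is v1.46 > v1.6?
True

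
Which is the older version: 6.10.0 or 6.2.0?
6.2.0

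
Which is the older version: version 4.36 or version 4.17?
version 4.17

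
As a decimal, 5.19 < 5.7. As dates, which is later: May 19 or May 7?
May 19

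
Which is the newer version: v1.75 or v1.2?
v1.75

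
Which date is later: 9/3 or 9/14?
9/14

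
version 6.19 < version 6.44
True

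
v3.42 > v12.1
False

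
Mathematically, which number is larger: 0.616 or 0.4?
0.616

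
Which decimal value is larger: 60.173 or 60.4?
60.4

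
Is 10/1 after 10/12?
No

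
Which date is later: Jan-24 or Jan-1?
Jan-24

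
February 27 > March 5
False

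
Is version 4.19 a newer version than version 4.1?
Yes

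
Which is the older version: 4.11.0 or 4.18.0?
4.11.0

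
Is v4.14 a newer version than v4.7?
Yes. Version numbers are compared segment by segment as integers, not as decimals: minor version 14 > 7, so v4.14 > v4.7 (even though the decimal 4.14 < 4.7).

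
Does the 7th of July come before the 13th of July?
Yes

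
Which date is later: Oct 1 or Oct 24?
Oct 24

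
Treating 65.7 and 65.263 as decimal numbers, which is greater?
65.7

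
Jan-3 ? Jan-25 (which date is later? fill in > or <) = <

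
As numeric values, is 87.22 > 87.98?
False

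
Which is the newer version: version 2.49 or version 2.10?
version 2.49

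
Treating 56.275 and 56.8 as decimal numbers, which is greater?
56.8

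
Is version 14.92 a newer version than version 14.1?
Yes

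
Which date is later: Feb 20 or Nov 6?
Nov 6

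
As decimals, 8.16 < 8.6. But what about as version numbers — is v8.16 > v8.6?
True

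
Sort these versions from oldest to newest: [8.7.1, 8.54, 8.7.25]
[8.7.1, 8.7.25, 8.54]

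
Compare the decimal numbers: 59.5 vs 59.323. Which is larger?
59.5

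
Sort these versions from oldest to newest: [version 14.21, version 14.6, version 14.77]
[version 14.6, version 14.21, version 14.77]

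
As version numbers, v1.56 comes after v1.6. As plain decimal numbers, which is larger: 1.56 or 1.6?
1.6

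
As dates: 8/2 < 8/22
True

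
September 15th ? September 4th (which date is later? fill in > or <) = >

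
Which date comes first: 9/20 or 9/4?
9/4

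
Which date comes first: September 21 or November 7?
September 21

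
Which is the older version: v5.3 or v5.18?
v5.3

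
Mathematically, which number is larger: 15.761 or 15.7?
15.761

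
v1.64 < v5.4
True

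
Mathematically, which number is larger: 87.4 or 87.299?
87.4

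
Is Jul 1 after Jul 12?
No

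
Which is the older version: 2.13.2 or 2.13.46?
2.13.2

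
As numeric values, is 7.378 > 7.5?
False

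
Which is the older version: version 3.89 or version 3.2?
version 3.2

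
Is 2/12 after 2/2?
Yes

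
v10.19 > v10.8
True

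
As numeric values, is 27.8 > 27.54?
True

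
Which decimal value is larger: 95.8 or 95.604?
95.8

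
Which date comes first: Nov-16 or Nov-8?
Nov-8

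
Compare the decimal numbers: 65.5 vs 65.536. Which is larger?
65.536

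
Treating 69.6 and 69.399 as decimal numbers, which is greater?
69.6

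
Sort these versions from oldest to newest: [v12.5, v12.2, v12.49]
[v12.2, v12.5, v12.49]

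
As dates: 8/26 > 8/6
True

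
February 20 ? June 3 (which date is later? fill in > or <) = <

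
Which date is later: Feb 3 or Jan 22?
Feb 3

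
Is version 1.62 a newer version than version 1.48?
Yes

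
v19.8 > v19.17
False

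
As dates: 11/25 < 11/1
False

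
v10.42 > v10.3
True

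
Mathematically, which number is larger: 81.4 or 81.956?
81.956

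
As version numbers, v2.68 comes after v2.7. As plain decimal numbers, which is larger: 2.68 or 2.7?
2.7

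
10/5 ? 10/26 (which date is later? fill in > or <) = <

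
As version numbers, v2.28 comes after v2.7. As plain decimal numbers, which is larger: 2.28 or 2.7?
2.7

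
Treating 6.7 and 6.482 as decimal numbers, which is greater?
6.7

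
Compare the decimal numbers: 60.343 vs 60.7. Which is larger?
60.7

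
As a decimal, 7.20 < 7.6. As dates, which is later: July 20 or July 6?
July 20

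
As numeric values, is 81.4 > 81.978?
False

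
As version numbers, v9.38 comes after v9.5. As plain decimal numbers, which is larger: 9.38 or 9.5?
9.5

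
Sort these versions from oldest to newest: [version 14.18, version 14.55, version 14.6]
[version 14.6, version 14.18, version 14.55]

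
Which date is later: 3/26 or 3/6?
3/26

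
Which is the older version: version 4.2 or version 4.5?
version 4.2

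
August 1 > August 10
False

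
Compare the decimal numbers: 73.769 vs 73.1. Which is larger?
73.769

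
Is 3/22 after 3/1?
Yes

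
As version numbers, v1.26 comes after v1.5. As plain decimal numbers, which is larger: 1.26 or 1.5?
1.5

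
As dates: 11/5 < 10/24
False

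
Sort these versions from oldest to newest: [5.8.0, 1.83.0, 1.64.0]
[1.64.0, 1.83.0, 5.8.0]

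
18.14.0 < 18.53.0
True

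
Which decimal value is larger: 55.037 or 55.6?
55.6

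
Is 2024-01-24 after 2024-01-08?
Yes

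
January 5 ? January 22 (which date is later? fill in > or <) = <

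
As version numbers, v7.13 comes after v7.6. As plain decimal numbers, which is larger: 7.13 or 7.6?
7.6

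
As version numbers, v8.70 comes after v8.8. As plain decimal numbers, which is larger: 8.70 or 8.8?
8.8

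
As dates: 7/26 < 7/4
False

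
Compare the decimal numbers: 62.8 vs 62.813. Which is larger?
62.813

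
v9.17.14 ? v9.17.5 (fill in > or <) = >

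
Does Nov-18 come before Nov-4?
No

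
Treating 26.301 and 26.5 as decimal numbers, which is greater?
26.5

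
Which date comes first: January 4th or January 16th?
January 4th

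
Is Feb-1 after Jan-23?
Yes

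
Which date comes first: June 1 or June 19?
June 1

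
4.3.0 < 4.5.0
True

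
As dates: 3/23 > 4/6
False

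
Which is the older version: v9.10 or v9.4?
v9.4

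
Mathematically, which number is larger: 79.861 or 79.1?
79.861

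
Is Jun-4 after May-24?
Yes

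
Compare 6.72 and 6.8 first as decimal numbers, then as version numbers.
As decimals: 6.72 < 6.8. As versions: v6.72 > v6.8 (minor version 72 > 8).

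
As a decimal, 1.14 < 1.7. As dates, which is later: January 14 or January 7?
January 14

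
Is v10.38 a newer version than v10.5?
Yes. Version numbers are compared segment by segment as integers, not as decimals: minor version 38 > 5, so v10.38 > v10.5 (even though the decimal 10.38 < 10.5).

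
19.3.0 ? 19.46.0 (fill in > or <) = <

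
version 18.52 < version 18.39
False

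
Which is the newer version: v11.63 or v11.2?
v11.63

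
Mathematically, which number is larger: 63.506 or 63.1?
63.506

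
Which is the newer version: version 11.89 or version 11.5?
version 11.89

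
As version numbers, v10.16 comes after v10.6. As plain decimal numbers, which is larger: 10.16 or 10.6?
10.6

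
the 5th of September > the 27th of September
False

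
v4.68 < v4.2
False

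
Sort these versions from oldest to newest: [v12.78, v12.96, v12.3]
[v12.3, v12.78, v12.96]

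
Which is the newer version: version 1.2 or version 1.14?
version 1.14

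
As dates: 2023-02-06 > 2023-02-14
False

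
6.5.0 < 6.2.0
False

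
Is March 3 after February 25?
Yes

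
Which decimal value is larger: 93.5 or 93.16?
93.5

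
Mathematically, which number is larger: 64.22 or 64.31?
64.31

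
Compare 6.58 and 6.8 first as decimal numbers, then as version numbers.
As decimals: 6.58 < 6.8. As versions: v6.58 > v6.8 (minor version 58 > 8).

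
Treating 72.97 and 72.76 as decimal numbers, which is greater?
72.97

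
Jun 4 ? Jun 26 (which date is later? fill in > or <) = <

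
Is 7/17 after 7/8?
Yes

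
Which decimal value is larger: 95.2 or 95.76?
95.76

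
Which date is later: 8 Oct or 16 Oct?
16 Oct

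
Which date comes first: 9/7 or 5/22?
5/22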